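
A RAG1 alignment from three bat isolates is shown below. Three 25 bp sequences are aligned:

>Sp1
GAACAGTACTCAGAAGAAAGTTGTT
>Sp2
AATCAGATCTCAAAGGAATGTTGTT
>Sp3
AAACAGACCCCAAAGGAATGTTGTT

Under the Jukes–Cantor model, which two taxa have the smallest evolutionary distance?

Sp2 and Sp3

Sp1–Sp2: 7/25 differ, p = 0.280, d = 0.351.
Sp1–Sp3: 7/25 differ, p = 0.280, d = 0.351.
Sp2–Sp3: 3/25 differ, p = 0.120, d = 0.131.
The smallest distance is between Sp2 and Sp3.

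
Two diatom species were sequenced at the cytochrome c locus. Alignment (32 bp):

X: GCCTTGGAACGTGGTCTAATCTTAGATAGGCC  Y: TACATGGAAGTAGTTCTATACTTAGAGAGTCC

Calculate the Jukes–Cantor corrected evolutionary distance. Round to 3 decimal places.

0.460

The sequences differ at 11 of 32 sites, so p = 11/32 = 0.34375.
d = −(3/4) ln(1 − 4p/3) = −0.75 ln(1 − 0.458333) = −0.75 ln(0.541667)
  = −0.75 × (-0.613104) = 0.459828 substitutions/site.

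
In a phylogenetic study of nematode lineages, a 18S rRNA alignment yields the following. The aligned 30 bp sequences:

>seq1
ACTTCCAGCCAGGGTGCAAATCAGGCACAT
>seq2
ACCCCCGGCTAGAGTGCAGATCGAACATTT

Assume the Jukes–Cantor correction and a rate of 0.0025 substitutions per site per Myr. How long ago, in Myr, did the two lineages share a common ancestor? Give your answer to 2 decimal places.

100.68

The sequences differ at 11 of 30 sites, so p = 11/30 ≈ 0.366667.
d = −(3/4) ln(1 − 4p/3) = −0.75 ln(1 − 0.488889) = −0.75 ln(0.511111)
  = −0.75 × (-0.671168) = 0.503376 substitutions/site.
Under a molecular clock d = 2μt, so t = d/(2μ) = 0.503376 / (2 × 0.0025) = 100.68 Myr.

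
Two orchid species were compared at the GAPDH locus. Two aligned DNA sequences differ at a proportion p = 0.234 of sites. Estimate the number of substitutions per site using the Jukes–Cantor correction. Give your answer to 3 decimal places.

0.280

d = −(3/4) ln(1 − 4p/3) = −0.75 ln(1 − 0.312) = −0.75 ln(0.688)
  = −0.75 × (-0.373966) = 0.280475 substitutions/site.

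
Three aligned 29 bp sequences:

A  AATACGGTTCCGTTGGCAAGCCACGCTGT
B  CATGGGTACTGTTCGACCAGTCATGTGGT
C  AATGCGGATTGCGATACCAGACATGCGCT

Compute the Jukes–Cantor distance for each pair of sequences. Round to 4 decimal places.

d(A,B) = 0.9978, d(A,C) = 0.7739, d(B,C) = 0.5285

A–B: 16/29 sites differ → p ≈ 0.551724, d = −0.75 ln(1 − 0.735632) = 0.997810 ≈ 0.9978.
A–C: 14/29 sites differ → p ≈ 0.482759, d = −0.75 ln(1 − 0.643679) = 0.773942 ≈ 0.7739.
B–C: 11/29 sites differ → p ≈ 0.37931, d = −0.75 ln(1 − 0.505747) = 0.528531 ≈ 0.5285.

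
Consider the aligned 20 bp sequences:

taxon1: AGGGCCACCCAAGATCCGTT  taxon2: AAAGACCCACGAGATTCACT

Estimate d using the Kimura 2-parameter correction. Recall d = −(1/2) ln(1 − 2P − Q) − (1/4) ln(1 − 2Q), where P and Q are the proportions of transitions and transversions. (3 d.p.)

Of 20 sites, 6 differences are transitions and 3 are transversions, so P = 6/20 = 0.3 and Q = 3/20 = 0.15.
Under the Kimura two-parameter model, d = −½ ln(1 − 2P − Q) − ¼ ln(1 − 2Q).
1 − 2P − Q = 0.25, giving −½ ln(0.25) = 0.693147.
1 − 2Q = 0.7, giving −¼ ln(0.7) = 0.089169.
d = 0.693147 + 0.089169 = 0.782316.

0.782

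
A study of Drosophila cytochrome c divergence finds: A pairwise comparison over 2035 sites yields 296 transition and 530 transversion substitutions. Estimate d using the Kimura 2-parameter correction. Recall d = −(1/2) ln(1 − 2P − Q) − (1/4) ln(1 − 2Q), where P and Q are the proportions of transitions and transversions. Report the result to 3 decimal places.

P = 296/2035 ≈ 0.145455 and Q = 530/2035 ≈ 0.260442.
Under the Kimura two-parameter model, d = −½ ln(1 − 2P − Q) − ¼ ln(1 − 2Q).
1 − 2P − Q = 0.448648, giving −½ ln(0.448648) = 0.400758.
1 − 2Q = 0.479116, giving −¼ ln(0.479116) = 0.183953.
d = 0.400758 + 0.183953 = 0.584711.

0.585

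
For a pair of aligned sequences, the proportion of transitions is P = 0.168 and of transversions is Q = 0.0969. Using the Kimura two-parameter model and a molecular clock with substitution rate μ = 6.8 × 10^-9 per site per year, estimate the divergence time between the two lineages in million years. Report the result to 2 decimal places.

Under the Kimura two-parameter model, d = −½ ln(1 − 2P − Q) − ¼ ln(1 − 2Q).
1 − 2P − Q = 0.5671, giving −½ ln(0.5671) = 0.283610.
1 − 2Q = 0.8062, giving −¼ ln(0.8062) = 0.053856.
d = 0.283610 + 0.053856 = 0.337466.
Under a molecular clock d = 2μt, so t = d/(2μ) = 0.337466 / (2 × 6.8 × 10^-9) = 24.81 million years.

24.81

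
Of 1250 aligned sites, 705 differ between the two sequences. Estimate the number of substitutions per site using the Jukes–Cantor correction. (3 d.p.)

p = 705/1250 = 0.564.
d = −(3/4) ln(1 − 4p/3) = −0.75 ln(1 − 0.752) = −0.75 ln(0.248)
  = −0.75 × (-1.394327) = 1.045745 substitutions/site.

1.046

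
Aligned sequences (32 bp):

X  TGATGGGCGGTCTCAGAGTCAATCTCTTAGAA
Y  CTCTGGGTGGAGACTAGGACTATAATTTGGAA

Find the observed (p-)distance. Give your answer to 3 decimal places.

The sequences differ at 16 of 32 positions.
p = 16/32 = 0.500.

0.500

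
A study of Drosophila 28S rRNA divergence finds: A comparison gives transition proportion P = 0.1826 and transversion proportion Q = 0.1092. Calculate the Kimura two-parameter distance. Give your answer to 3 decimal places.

0.383

Under the Kimura two-parameter model, d = −½ ln(1 − 2P − Q) − ¼ ln(1 − 2Q).
1 − 2P − Q = 0.5256, giving −½ ln(0.5256) = 0.321607.
1 − 2Q = 0.7816, giving −¼ ln(0.7816) = 0.061603.
d = 0.321607 + 0.061603 = 0.383210.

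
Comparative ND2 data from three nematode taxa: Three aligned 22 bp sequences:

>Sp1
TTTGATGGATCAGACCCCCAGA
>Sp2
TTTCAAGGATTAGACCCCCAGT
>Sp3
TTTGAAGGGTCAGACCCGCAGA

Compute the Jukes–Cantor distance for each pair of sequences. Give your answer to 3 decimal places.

d(Sp1,Sp2) = 0.208, d(Sp1,Sp3) = 0.151, d(Sp2,Sp3) = 0.271

Sp1–Sp2: 4/22 sites differ → p ≈ 0.181818, d = −0.75 ln(1 − 0.242424) = 0.208224 ≈ 0.208.
Sp1–Sp3: 3/22 sites differ → p ≈ 0.136364, d = −0.75 ln(1 − 0.181819) = 0.150504 ≈ 0.151.
Sp2–Sp3: 5/22 sites differ → p ≈ 0.227273, d = −0.75 ln(1 − 0.303031) = 0.270761 ≈ 0.271.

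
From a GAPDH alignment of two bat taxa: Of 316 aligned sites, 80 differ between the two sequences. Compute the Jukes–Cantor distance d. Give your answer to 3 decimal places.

0.309

p = 80/316 ≈ 0.253165.
d = −(3/4) ln(1 − 4p/3) = −0.75 ln(1 − 0.337553) = −0.75 ln(0.662447)
  = −0.75 × (-0.411815) = 0.308861 substitutions/site.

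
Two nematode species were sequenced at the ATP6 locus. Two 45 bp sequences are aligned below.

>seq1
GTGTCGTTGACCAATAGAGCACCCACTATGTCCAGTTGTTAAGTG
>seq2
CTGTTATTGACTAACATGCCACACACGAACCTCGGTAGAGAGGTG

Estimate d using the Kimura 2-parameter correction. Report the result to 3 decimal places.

Of 45 sites, 9 differences are transitions and 10 are transversions, so P = 9/45 = 0.2 and Q = 10/45 ≈ 0.222222.
Under the Kimura two-parameter model, d = −½ ln(1 − 2P − Q) − ¼ ln(1 − 2Q).
1 − 2P − Q = 0.377778, giving −½ ln(0.377778) = 0.486724.
1 − 2Q = 0.555556, giving −¼ ln(0.555556) = 0.146946.
d = 0.486724 + 0.146946 = 0.633670.

0.634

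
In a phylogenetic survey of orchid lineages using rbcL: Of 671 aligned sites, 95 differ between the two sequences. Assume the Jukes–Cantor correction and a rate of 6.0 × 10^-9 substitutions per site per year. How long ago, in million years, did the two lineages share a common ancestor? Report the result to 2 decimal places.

p = 95/671 ≈ 0.14158.
d = −(3/4) ln(1 − 4p/3) = −0.75 ln(1 − 0.188773) = −0.75 ln(0.811227)
  = −0.75 × (-0.209207) = 0.156905 substitutions/site.
Under a molecular clock d = 2μt, so t = d/(2μ) = 0.156905 / (2 × 6.0 × 10^-9) = 13.08 million years.

13.08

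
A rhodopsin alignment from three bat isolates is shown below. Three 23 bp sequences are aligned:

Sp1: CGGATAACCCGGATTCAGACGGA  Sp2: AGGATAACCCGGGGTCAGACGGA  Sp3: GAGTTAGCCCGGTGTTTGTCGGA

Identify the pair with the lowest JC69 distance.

Sp1 and Sp2

Sp1–Sp2: 3/23 differ, p = 0.130, d = 0.143.
Sp1–Sp3: 9/23 differ, p = 0.391, d = 0.553.
Sp2–Sp3: 8/23 differ, p = 0.348, d = 0.467.
The smallest distance is between Sp1 and Sp2.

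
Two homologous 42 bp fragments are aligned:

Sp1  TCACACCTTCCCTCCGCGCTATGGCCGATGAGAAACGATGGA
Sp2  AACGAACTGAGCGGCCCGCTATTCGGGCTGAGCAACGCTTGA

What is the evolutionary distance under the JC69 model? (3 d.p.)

0.693

The sequences differ at 19 of 42 sites, so p = 19/42 ≈ 0.452381.
d = −(3/4) ln(1 − 4p/3) = −0.75 ln(1 − 0.603175) = −0.75 ln(0.396825)
  = −0.75 × (-0.924260) = 0.693195 substitutions/site.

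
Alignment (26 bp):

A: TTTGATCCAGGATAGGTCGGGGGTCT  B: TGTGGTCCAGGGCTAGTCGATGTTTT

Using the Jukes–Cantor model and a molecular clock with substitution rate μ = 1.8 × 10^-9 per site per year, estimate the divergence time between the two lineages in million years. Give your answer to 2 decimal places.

149.82

The sequences differ at 10 of 26 sites (2, 5, 12, 13, 14, 15, 20, 21, 23, 25), so p = 10/26 ≈ 0.384615.
d = −(3/4) ln(1 − 4p/3) = −0.75 ln(1 − 0.51282) = −0.75 ln(0.48718)
  = −0.75 × (-0.719122) = 0.539342 substitutions/site.
Under a molecular clock d = 2μt, so t = d/(2μ) = 0.539342 / (2 × 1.8 × 10^-9) = 149.82 million years.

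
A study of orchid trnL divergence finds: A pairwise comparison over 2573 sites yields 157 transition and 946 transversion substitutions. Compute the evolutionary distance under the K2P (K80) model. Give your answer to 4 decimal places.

0.6687

P = 157/2573 ≈ 0.061018 and Q = 946/2573 ≈ 0.367664.
Under the Kimura two-parameter model, d = −½ ln(1 − 2P − Q) − ¼ ln(1 − 2Q).
1 − 2P − Q = 0.5103, giving −½ ln(0.5103) = 0.336378.
1 − 2Q = 0.264672, giving −¼ ln(0.264672) = 0.332316.
d = 0.336378 + 0.332316 = 0.668694.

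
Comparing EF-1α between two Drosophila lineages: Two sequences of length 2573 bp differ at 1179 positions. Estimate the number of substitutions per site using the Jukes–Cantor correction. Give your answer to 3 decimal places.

0.708

p = 1179/2573 ≈ 0.45822.
d = −(3/4) ln(1 − 4p/3) = −0.75 ln(1 − 0.61096) = −0.75 ln(0.38904)
  = −0.75 × (-0.944073) = 0.708055 substitutions/site.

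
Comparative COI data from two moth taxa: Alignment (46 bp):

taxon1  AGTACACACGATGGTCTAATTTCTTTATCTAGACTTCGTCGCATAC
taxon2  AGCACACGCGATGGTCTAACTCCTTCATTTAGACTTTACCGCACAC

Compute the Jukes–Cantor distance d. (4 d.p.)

0.2567

The sequences differ at 10 of 46 sites (3, 8, 20, 22, 26, 29, 37, 38, 39, 44), so p = 10/46 ≈ 0.217391.
d = −(3/4) ln(1 − 4p/3) = −0.75 ln(1 − 0.289855) = −0.75 ln(0.710145)
  = −0.75 × (-0.342286) = 0.256715 substitutions/site.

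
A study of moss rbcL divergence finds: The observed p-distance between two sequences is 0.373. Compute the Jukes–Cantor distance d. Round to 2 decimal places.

0.52

d = −(3/4) ln(1 − 4p/3) = −0.75 ln(1 − 0.497333) = −0.75 ln(0.502667)
  = −0.75 × (-0.687827) = 0.515870 substitutions/site.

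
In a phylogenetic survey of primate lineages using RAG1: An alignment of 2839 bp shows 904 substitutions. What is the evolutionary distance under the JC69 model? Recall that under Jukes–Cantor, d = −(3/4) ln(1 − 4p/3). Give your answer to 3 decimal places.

0.414

p = 904/2839 ≈ 0.318422.
d = −(3/4) ln(1 − 4p/3) = −0.75 ln(1 − 0.424563) = −0.75 ln(0.575437)
  = −0.75 × (-0.552626) = 0.414470 substitutions/site.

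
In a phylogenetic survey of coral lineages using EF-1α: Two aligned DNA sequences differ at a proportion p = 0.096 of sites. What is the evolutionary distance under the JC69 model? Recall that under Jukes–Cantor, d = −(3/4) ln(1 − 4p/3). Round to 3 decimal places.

0.103

d = −(3/4) ln(1 − 4p/3) = −0.75 ln(1 − 0.128) = −0.75 ln(0.872)
  = −0.75 × (-0.136966) = 0.102725 substitutions/site.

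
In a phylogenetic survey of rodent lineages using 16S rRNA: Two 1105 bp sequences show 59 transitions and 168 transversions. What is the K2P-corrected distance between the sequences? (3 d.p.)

0.240

P = 59/1105 ≈ 0.053394 and Q = 168/1105 ≈ 0.152036.
Under the Kimura two-parameter model, d = −½ ln(1 − 2P − Q) − ¼ ln(1 − 2Q).
1 − 2P − Q = 0.741176, giving −½ ln(0.741176) = 0.149759.
1 − 2Q = 0.695928, giving −¼ ln(0.695928) = 0.090627.
d = 0.149759 + 0.090627 = 0.240386.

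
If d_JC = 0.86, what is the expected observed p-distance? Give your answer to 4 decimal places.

p = (3/4)(1 − e^(−4d/3)) = 0.75 × (1 − e^(-1.146667)) = 0.75 × (1 − 0.317694) = 0.511730.

0.5117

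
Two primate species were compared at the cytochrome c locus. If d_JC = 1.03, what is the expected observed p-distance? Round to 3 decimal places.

p = (3/4)(1 − e^(−4d/3)) = 0.75 × (1 − e^(-1.373333)) = 0.75 × (1 − 0.253261) = 0.560054.

0.560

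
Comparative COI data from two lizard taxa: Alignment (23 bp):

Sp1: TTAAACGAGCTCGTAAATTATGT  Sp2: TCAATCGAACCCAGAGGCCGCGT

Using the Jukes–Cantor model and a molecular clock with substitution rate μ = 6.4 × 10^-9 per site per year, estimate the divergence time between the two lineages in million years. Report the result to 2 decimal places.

The sequences differ at 12 of 23 sites, so p = 12/23 ≈ 0.521739.
d = −(3/4) ln(1 − 4p/3) = −0.75 ln(1 − 0.695652) = −0.75 ln(0.304348)
  = −0.75 × (-1.189583) = 0.892187 substitutions/site.
Under a molecular clock d = 2μt, so t = d/(2μ) = 0.892187 / (2 × 6.4 × 10^-9) = 69.70 million years.

69.70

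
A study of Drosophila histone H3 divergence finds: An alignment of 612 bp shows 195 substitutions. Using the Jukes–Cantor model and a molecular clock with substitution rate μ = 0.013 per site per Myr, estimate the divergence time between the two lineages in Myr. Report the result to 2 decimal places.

p = 195/612 ≈ 0.318627.
d = −(3/4) ln(1 − 4p/3) = −0.75 ln(1 − 0.424836) = −0.75 ln(0.575164)
  = −0.75 × (-0.553100) = 0.414825 substitutions/site.
Under a molecular clock d = 2μt, so t = d/(2μ) = 0.414825 / (2 × 0.013) = 15.95 Myr.

15.95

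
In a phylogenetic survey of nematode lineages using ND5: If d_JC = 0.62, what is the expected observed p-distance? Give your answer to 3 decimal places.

0.422

p = (3/4)(1 − e^(−4d/3)) = 0.75 × (1 − e^(-0.826667)) = 0.75 × (1 − 0.437505) = 0.421871.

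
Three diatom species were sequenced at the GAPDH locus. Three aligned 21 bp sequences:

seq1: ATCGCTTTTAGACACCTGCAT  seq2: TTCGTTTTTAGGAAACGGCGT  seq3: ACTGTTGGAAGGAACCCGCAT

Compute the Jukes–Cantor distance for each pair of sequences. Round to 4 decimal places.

d(seq1,seq2) = 0.4408, d(seq1,seq3) = 0.6355, d(seq2,seq3) = 0.6355

seq1–seq2: 7/21 sites differ → p ≈ 0.333333, d = −0.75 ln(1 − 0.444444) = 0.440839 ≈ 0.4408.
seq1–seq3: 9/21 sites differ → p ≈ 0.428571, d = −0.75 ln(1 − 0.571428) = 0.635472 ≈ 0.6355.
seq2–seq3: 9/21 sites differ → p ≈ 0.428571, d = −0.75 ln(1 − 0.571428) = 0.635472 ≈ 0.6355.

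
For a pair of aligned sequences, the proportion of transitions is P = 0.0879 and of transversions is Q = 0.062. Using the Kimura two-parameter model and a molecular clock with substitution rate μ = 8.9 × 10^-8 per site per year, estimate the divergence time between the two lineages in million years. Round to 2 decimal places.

Under the Kimura two-parameter model, d = −½ ln(1 − 2P − Q) − ¼ ln(1 − 2Q).
1 − 2P − Q = 0.7622, giving −½ ln(0.7622) = 0.135773.
1 − 2Q = 0.876, giving −¼ ln(0.876) = 0.033097.
d = 0.135773 + 0.033097 = 0.168870.
Under a molecular clock d = 2μt, so t = d/(2μ) = 0.168870 / (2 × 8.9 × 10^-8) = 0.95 million years.

0.95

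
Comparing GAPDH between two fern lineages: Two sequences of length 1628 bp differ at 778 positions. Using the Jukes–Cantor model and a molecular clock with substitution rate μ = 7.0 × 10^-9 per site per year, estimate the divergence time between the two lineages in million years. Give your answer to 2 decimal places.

p = 778/1628 ≈ 0.477887.
d = −(3/4) ln(1 − 4p/3) = −0.75 ln(1 − 0.637183) = −0.75 ln(0.362817)
  = −0.75 × (-1.013857) = 0.760393 substitutions/site.
Under a molecular clock d = 2μt, so t = d/(2μ) = 0.760393 / (2 × 7.0 × 10^-9) = 54.31 million years.

54.31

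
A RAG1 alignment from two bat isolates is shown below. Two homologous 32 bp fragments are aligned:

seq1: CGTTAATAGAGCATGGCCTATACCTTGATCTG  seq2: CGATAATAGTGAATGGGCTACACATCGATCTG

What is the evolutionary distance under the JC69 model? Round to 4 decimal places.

0.2586

The sequences differ at 7 of 32 sites (3, 10, 12, 17, 21, 24, 26), so p = 7/32 = 0.21875.
d = −(3/4) ln(1 − 4p/3) = −0.75 ln(1 − 0.291667) = −0.75 ln(0.708333)
  = −0.75 × (-0.344841) = 0.258631 substitutions/site.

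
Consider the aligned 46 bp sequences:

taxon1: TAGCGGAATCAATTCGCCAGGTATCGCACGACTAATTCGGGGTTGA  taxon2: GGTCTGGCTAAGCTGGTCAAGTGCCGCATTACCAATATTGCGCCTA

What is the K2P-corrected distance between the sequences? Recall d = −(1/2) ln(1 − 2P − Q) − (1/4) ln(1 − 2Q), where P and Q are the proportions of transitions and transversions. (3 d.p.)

Of 46 sites, 13 differences are transitions and 11 are transversions, so P = 13/46 ≈ 0.282609 and Q = 11/46 ≈ 0.23913.
Under the Kimura two-parameter model, d = −½ ln(1 − 2P − Q) − ¼ ln(1 − 2Q).
1 − 2P − Q = 0.195652, giving −½ ln(0.195652) = 0.815709.
1 − 2Q = 0.52174, giving −¼ ln(0.52174) = 0.162646.
d = 0.815709 + 0.162646 = 0.978355.

0.978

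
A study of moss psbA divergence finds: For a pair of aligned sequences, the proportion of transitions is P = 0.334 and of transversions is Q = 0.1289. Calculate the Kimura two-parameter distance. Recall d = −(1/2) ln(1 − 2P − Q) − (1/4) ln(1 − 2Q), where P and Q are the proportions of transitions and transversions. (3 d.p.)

Under the Kimura two-parameter model, d = −½ ln(1 − 2P − Q) − ¼ ln(1 − 2Q).
1 − 2P − Q = 0.2031, giving −½ ln(0.2031) = 0.797028.
1 − 2Q = 0.7422, giving −¼ ln(0.7422) = 0.074534.
d = 0.797028 + 0.074534 = 0.871562.

0.872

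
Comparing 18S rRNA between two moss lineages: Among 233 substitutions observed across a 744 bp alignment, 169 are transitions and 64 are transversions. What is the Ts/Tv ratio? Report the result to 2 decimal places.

2.64

R = 169/64 = 2.640625 ≈ 2.64 (to 2 d.p.).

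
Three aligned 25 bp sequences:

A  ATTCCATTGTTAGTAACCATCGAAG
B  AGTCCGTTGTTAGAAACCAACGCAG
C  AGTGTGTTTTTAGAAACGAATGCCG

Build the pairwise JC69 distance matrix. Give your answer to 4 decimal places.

d(A,B) = 0.2326, d(A,C) = 0.6626, d(B,C) = 0.2892

A–B: 5/25 sites differ → p = 0.2, d = −0.75 ln(1 − 0.266667) = 0.232617 ≈ 0.2326.
A–C: 11/25 sites differ → p = 0.44, d = −0.75 ln(1 − 0.586667) = 0.662626 ≈ 0.6626.
B–C: 6/25 sites differ → p = 0.24, d = −0.75 ln(1 − 0.32) = 0.289247 ≈ 0.2892.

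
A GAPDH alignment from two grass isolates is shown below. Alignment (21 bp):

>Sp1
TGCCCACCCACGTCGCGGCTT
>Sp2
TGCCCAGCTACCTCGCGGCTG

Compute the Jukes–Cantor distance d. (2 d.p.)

The sequences differ at 4 of 21 sites (7, 9, 12, 21), so p = 4/21 ≈ 0.190476.
d = −(3/4) ln(1 − 4p/3) = −0.75 ln(1 − 0.253968) = −0.75 ln(0.746032)
  = −0.75 × (-0.292987) = 0.219740 substitutions/site.

0.22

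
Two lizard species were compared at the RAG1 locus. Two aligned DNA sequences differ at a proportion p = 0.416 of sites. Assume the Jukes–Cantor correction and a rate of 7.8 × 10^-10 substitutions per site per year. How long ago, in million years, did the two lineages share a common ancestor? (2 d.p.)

d = −(3/4) ln(1 − 4p/3) = −0.75 ln(1 − 0.554667) = −0.75 ln(0.445333)
  = −0.75 × (-0.808933) = 0.606700 substitutions/site.
Under a molecular clock d = 2μt, so t = d/(2μ) = 0.606700 / (2 × 7.8 × 10^-10) = 388.91 million years.

388.91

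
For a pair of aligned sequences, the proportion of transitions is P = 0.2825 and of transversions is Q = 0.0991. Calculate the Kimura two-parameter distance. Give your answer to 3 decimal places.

0.601

Under the Kimura two-parameter model, d = −½ ln(1 − 2P − Q) − ¼ ln(1 − 2Q).
1 − 2P − Q = 0.3359, giving −½ ln(0.3359) = 0.545471.
1 − 2Q = 0.8018, giving −¼ ln(0.8018) = 0.055224.
d = 0.545471 + 0.055224 = 0.600695.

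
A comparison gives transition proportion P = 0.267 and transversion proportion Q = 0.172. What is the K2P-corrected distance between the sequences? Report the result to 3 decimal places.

Under the Kimura two-parameter model, d = −½ ln(1 − 2P − Q) − ¼ ln(1 − 2Q).
1 − 2P − Q = 0.294, giving −½ ln(0.294) = 0.612088.
1 − 2Q = 0.656, giving −¼ ln(0.656) = 0.105399.
d = 0.612088 + 0.105399 = 0.717487.

0.717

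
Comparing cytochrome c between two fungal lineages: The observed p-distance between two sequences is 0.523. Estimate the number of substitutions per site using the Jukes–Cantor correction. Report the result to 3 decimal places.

0.896

d = −(3/4) ln(1 − 4p/3) = −0.75 ln(1 − 0.697333) = −0.75 ln(0.302667)
  = −0.75 × (-1.195122) = 0.896342 substitutions/site.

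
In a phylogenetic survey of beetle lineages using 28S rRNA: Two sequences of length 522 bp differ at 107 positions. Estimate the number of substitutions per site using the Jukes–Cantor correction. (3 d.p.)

p = 107/522 ≈ 0.204981.
d = −(3/4) ln(1 − 4p/3) = −0.75 ln(1 − 0.273308) = −0.75 ln(0.726692)
  = −0.75 × (-0.319253) = 0.239440 substitutions/site.

0.239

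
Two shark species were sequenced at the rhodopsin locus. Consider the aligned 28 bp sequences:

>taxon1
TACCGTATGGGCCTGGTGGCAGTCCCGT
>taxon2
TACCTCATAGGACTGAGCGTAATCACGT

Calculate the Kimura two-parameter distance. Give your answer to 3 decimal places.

0.494

Of 28 sites, 5 differences are transitions and 5 are transversions, so P = 5/28 ≈ 0.178571 and Q = 5/28 ≈ 0.178571.
Under the Kimura two-parameter model, d = −½ ln(1 − 2P − Q) − ¼ ln(1 − 2Q).
1 − 2P − Q = 0.464287, giving −½ ln(0.464287) = 0.383626.
1 − 2Q = 0.642858, giving −¼ ln(0.642858) = 0.110458.
d = 0.383626 + 0.110458 = 0.494084.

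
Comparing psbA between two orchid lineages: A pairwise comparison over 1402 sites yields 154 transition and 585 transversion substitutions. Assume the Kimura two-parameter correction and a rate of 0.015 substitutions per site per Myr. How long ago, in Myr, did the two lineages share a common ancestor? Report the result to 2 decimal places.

P = 154/1402 ≈ 0.109843 and Q = 585/1402 ≈ 0.417261.
Under the Kimura two-parameter model, d = −½ ln(1 − 2P − Q) − ¼ ln(1 − 2Q).
1 − 2P − Q = 0.363053, giving −½ ln(0.363053) = 0.506603.
1 − 2Q = 0.165478, giving −¼ ln(0.165478) = 0.449729.
d = 0.506603 + 0.449729 = 0.956332.
Under a molecular clock d = 2μt, so t = d/(2μ) = 0.956332 / (2 × 0.015) = 31.88 Myr.

31.88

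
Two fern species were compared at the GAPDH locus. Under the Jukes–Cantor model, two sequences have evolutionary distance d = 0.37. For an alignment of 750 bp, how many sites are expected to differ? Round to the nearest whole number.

Invert JC69: p = (3/4)(1 − e^(−4d/3)) = 0.75 × (1 − e^(-0.493333)) = 0.75 × (1 − 0.610588) = 0.292059.
Expected differing sites = pL ≈ 0.292059 × 750 = 219.04425 ≈ 219.

219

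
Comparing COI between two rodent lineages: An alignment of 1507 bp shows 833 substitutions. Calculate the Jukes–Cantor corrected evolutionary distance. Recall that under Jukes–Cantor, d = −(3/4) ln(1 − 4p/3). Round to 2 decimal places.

p = 833/1507 ≈ 0.552754.
d = −(3/4) ln(1 − 4p/3) = −0.75 ln(1 − 0.737005) = −0.75 ln(0.262995)
  = −0.75 × (-1.335620) = 1.001715 substitutions/site.

1.00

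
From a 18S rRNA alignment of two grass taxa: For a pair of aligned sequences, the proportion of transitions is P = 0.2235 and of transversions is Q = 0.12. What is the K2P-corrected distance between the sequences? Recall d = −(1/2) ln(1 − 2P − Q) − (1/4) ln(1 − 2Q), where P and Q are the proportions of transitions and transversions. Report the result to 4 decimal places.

Under the Kimura two-parameter model, d = −½ ln(1 − 2P − Q) − ¼ ln(1 − 2Q).
1 − 2P − Q = 0.433, giving −½ ln(0.433) = 0.418509.
1 − 2Q = 0.76, giving −¼ ln(0.76) = 0.068609.
d = 0.418509 + 0.068609 = 0.487118.

0.4871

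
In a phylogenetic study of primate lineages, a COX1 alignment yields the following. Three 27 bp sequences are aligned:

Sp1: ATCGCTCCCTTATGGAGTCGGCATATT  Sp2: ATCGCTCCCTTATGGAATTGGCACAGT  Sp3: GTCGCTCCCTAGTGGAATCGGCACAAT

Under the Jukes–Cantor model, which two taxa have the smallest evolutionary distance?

Sp1 and Sp2

Sp1–Sp2: 4/27 differ, p = 0.148, d = 0.165.
Sp1–Sp3: 6/27 differ, p = 0.222, d = 0.264.
Sp2–Sp3: 5/27 differ, p = 0.185, d = 0.213.
The smallest distance is between Sp1 and Sp2.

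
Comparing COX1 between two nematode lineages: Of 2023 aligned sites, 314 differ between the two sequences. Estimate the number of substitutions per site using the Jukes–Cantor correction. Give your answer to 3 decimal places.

p = 314/2023 ≈ 0.155215.
d = −(3/4) ln(1 − 4p/3) = −0.75 ln(1 − 0.206953) = −0.75 ln(0.793047)
  = −0.75 × (-0.231873) = 0.173905 substitutions/site.

0.174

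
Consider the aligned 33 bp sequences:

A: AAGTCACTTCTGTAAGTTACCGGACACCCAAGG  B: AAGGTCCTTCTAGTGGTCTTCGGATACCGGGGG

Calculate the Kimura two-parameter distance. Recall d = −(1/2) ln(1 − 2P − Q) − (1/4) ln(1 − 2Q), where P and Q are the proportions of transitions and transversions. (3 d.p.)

Of 33 sites, 8 differences are transitions and 6 are transversions, so P = 8/33 ≈ 0.242424 and Q = 6/33 ≈ 0.181818.
Under the Kimura two-parameter model, d = −½ ln(1 − 2P − Q) − ¼ ln(1 − 2Q).
1 − 2P − Q = 0.333334, giving −½ ln(0.333334) = 0.549305.
1 − 2Q = 0.636364, giving −¼ ln(0.636364) = 0.112996.
d = 0.549305 + 0.112996 = 0.662301.

0.662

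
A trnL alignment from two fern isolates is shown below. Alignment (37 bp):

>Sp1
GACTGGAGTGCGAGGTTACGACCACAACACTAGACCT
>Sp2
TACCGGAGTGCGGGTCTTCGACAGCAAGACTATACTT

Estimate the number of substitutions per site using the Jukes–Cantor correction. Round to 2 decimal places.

The sequences differ at 11 of 37 sites, so p = 11/37 ≈ 0.297297.
d = −(3/4) ln(1 − 4p/3) = −0.75 ln(1 − 0.396396) = −0.75 ln(0.603604)
  = −0.75 × (-0.504837) = 0.378628 substitutions/site.

0.38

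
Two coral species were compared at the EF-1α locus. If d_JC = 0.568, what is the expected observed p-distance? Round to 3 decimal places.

0.398

p = (3/4)(1 − e^(−4d/3)) = 0.75 × (1 − e^(-0.757333)) = 0.75 × (1 − 0.468915) = 0.398314.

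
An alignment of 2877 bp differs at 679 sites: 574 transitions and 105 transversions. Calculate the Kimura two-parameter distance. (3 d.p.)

P = 574/2877 ≈ 0.199513 and Q = 105/2877 ≈ 0.036496.
Under the Kimura two-parameter model, d = −½ ln(1 − 2P − Q) − ¼ ln(1 − 2Q).
1 − 2P − Q = 0.564478, giving −½ ln(0.564478) = 0.285927.
1 − 2Q = 0.927008, giving −¼ ln(0.927008) = 0.018948.
d = 0.285927 + 0.018948 = 0.304875.

0.305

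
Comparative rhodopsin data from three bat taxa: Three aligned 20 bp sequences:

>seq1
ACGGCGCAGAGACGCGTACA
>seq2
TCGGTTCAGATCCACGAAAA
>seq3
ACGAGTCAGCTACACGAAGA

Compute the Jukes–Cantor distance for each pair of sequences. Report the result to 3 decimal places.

seq1–seq2: 8/20 sites differ → p = 0.4, d = −0.75 ln(1 − 0.533333) = 0.571605 ≈ 0.572.
seq1–seq3: 8/20 sites differ → p = 0.4, d = −0.75 ln(1 − 0.533333) = 0.571605 ≈ 0.572.
seq2–seq3: 6/20 sites differ → p = 0.3, d = −0.75 ln(1 − 0.4) = 0.383119 ≈ 0.383.

d(seq1,seq2) = 0.572, d(seq1,seq3) = 0.572, d(seq2,seq3) = 0.383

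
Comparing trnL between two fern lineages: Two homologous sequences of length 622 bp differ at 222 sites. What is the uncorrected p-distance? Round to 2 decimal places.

p = 222/622 = 0.356913… ≈ 0.36 (to 2 d.p.).

0.36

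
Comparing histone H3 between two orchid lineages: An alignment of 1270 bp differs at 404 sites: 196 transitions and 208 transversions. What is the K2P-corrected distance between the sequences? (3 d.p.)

P = 196/1270 ≈ 0.154331 and Q = 208/1270 ≈ 0.16378.
Under the Kimura two-parameter model, d = −½ ln(1 − 2P − Q) − ¼ ln(1 − 2Q).
1 − 2P − Q = 0.527558, giving −½ ln(0.527558) = 0.319748.
1 − 2Q = 0.67244, giving −¼ ln(0.67244) = 0.099211.
d = 0.319748 + 0.099211 = 0.418959.

0.419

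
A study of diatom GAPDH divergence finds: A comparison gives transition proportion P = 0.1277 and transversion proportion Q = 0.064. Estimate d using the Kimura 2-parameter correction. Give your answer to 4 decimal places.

0.2266

Under the Kimura two-parameter model, d = −½ ln(1 − 2P − Q) − ¼ ln(1 − 2Q).
1 − 2P − Q = 0.6806, giving −½ ln(0.6806) = 0.192390.
1 − 2Q = 0.872, giving −¼ ln(0.872) = 0.034241.
d = 0.192390 + 0.034241 = 0.226631.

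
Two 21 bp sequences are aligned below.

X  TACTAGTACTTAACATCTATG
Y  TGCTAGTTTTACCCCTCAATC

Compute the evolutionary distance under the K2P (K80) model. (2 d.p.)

Of 21 sites, 2 differences are transitions and 7 are transversions, so P = 2/21 ≈ 0.095238 and Q = 7/21 ≈ 0.333333.
Under the Kimura two-parameter model, d = −½ ln(1 − 2P − Q) − ¼ ln(1 − 2Q).
1 − 2P − Q = 0.476191, giving −½ ln(0.476191) = 0.370968.
1 − 2Q = 0.333334, giving −¼ ln(0.333334) = 0.274653.
d = 0.370968 + 0.274653 = 0.645621.

0.65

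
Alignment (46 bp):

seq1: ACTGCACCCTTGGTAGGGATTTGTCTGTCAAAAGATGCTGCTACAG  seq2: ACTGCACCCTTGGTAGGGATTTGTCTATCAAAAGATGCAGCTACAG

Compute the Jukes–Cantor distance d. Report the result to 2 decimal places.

The sequences differ at 2 of 46 sites (27, 39), so p = 2/46 ≈ 0.043478.
d = −(3/4) ln(1 − 4p/3) = −0.75 ln(1 − 0.057971) = −0.75 ln(0.942029)
  = −0.75 × (-0.059719) = 0.044789 substitutions/site.

0.04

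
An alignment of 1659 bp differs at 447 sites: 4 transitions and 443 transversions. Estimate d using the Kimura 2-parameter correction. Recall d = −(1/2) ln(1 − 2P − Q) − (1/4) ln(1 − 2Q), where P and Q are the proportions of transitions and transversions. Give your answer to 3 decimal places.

0.350

P = 4/1659 ≈ 0.002411 and Q = 443/1659 ≈ 0.267028.
Under the Kimura two-parameter model, d = −½ ln(1 − 2P − Q) − ¼ ln(1 − 2Q).
1 − 2P − Q = 0.72815, giving −½ ln(0.72815) = 0.158624.
1 − 2Q = 0.465944, giving −¼ ln(0.465944) = 0.190922.
d = 0.158624 + 0.190922 = 0.349546.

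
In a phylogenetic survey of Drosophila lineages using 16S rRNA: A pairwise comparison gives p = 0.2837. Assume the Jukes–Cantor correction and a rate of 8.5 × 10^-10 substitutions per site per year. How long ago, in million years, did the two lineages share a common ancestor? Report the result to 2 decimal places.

209.67

d = −(3/4) ln(1 − 4p/3) = −0.75 ln(1 − 0.378267) = −0.75 ln(0.621733)
  = −0.75 × (-0.475245) = 0.356434 substitutions/site.
Under a molecular clock d = 2μt, so t = d/(2μ) = 0.356434 / (2 × 8.5 × 10^-10) = 209.67 million years.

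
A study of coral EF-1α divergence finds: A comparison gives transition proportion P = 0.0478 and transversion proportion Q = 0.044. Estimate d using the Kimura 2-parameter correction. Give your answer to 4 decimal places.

Under the Kimura two-parameter model, d = −½ ln(1 − 2P − Q) − ¼ ln(1 − 2Q).
1 − 2P − Q = 0.8604, giving −½ ln(0.8604) = 0.075179.
1 − 2Q = 0.912, giving −¼ ln(0.912) = 0.023029.
d = 0.075179 + 0.023029 = 0.098208.

0.0982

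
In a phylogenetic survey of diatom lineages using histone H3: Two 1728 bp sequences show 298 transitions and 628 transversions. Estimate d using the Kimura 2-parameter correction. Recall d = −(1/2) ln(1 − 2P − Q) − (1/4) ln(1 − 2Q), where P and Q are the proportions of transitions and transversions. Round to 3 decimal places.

P = 298/1728 ≈ 0.172454 and Q = 628/1728 ≈ 0.363426.
Under the Kimura two-parameter model, d = −½ ln(1 − 2P − Q) − ¼ ln(1 − 2Q).
1 − 2P − Q = 0.291666, giving −½ ln(0.291666) = 0.616073.
1 − 2Q = 0.273148, giving −¼ ln(0.273148) = 0.324435.
d = 0.616073 + 0.324435 = 0.940508.

0.941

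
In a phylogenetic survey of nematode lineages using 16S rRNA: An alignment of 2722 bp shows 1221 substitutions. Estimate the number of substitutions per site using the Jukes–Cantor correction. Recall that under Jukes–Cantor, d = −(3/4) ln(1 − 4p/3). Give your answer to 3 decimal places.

p = 1221/2722 ≈ 0.448567.
d = −(3/4) ln(1 − 4p/3) = −0.75 ln(1 − 0.598089) = −0.75 ln(0.401911)
  = −0.75 × (-0.911525) = 0.683644 substitutions/site.

0.684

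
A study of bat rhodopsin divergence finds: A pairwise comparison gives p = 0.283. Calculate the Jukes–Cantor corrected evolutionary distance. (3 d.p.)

0.355

d = −(3/4) ln(1 − 4p/3) = −0.75 ln(1 − 0.377333) = −0.75 ln(0.622667)
  = −0.75 × (-0.473743) = 0.355307 substitutions/site.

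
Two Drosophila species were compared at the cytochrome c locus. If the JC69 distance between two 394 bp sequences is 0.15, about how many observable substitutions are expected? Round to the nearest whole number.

54

Invert JC69: p = (3/4)(1 − e^(−4d/3)) = 0.75 × (1 − e^(-0.2)) = 0.75 × (1 − 0.818731) = 0.135952.
Expected differing sites = pL ≈ 0.135952 × 394 = 53.565088 ≈ 54.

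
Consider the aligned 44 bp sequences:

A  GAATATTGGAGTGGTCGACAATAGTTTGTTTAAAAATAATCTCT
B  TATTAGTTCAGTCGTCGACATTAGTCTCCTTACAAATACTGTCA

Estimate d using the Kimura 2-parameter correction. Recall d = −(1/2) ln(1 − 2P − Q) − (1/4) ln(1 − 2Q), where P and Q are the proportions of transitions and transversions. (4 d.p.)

Of 44 sites, 2 differences are transitions and 12 are transversions, so P = 2/44 ≈ 0.045455 and Q = 12/44 ≈ 0.272727.
Under the Kimura two-parameter model, d = −½ ln(1 − 2P − Q) − ¼ ln(1 − 2Q).
1 − 2P − Q = 0.636363, giving −½ ln(0.636363) = 0.225993.
1 − 2Q = 0.454546, giving −¼ ln(0.454546) = 0.197114.
d = 0.225993 + 0.197114 = 0.423107.

0.4231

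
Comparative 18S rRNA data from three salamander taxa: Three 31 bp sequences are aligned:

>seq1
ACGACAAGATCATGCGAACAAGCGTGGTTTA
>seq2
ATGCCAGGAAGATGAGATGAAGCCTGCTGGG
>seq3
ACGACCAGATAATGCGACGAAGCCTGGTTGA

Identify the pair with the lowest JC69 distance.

seq1–seq2: 13/31 differ, p = 0.419, d = 0.614.
seq1–seq3: 6/31 differ, p = 0.194, d = 0.224.
seq2–seq3: 11/31 differ, p = 0.355, d = 0.481.
The smallest distance is between seq1 and seq3.

seq1 and seq3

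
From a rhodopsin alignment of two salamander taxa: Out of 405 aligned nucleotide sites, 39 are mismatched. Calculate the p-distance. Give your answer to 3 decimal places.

0.096

p = 39/405 = 0.096296… ≈ 0.096 (to 3 d.p.).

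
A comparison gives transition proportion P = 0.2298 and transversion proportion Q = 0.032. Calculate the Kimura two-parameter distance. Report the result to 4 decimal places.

0.3548

Under the Kimura two-parameter model, d = −½ ln(1 − 2P − Q) − ¼ ln(1 − 2Q).
1 − 2P − Q = 0.5084, giving −½ ln(0.5084) = 0.338243.
1 − 2Q = 0.936, giving −¼ ln(0.936) = 0.016535.
d = 0.338243 + 0.016535 = 0.354778.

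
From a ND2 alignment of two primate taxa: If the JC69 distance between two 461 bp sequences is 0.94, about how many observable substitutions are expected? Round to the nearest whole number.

247

Invert JC69: p = (3/4)(1 − e^(−4d/3)) = 0.75 × (1 − e^(-1.253333)) = 0.75 × (1 − 0.285551) = 0.535837.
Expected differing sites = pL ≈ 0.535837 × 461 = 247.020857 ≈ 247.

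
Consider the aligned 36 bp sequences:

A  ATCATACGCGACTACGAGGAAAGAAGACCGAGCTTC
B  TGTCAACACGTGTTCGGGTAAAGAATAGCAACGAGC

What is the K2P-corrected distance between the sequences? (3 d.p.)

Of 36 sites, 4 differences are transitions and 14 are transversions, so P = 4/36 ≈ 0.111111 and Q = 14/36 ≈ 0.388889.
Under the Kimura two-parameter model, d = −½ ln(1 − 2P − Q) − ¼ ln(1 − 2Q).
1 − 2P − Q = 0.388889, giving −½ ln(0.388889) = 0.472231.
1 − 2Q = 0.222222, giving −¼ ln(0.222222) = 0.376020.
d = 0.472231 + 0.376020 = 0.848251.

0.848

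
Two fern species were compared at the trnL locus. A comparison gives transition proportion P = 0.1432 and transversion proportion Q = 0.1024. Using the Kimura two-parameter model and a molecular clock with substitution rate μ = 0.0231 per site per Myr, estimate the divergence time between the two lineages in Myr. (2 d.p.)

6.57

Under the Kimura two-parameter model, d = −½ ln(1 − 2P − Q) − ¼ ln(1 − 2Q).
1 − 2P − Q = 0.6112, giving −½ ln(0.6112) = 0.246166.
1 − 2Q = 0.7952, giving −¼ ln(0.7952) = 0.057290.
d = 0.246166 + 0.057290 = 0.303456.
Under a molecular clock d = 2μt, so t = d/(2μ) = 0.303456 / (2 × 0.0231) = 6.57 Myr.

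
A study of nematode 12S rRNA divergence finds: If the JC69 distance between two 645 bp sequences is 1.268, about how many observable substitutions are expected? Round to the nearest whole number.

395

Invert JC69: p = (3/4)(1 − e^(−4d/3)) = 0.75 × (1 − e^(-1.690667)) = 0.75 × (1 − 0.184396) = 0.611703.
Expected differing sites = pL ≈ 0.611703 × 645 = 394.548435 ≈ 395.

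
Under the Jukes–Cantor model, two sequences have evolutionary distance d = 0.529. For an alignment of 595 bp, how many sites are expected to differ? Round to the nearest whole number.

Invert JC69: p = (3/4)(1 − e^(−4d/3)) = 0.75 × (1 − e^(-0.705333)) = 0.75 × (1 − 0.493944) = 0.379542.
Expected differing sites = pL ≈ 0.379542 × 595 = 225.82749 ≈ 226.

226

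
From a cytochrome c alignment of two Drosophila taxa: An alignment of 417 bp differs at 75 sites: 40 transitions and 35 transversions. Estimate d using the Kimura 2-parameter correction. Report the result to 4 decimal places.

P = 40/417 ≈ 0.095923 and Q = 35/417 ≈ 0.083933.
Under the Kimura two-parameter model, d = −½ ln(1 − 2P − Q) − ¼ ln(1 − 2Q).
1 − 2P − Q = 0.724221, giving −½ ln(0.724221) = 0.161329.
1 − 2Q = 0.832134, giving −¼ ln(0.832134) = 0.045940.
d = 0.161329 + 0.045940 = 0.207269.

0.2073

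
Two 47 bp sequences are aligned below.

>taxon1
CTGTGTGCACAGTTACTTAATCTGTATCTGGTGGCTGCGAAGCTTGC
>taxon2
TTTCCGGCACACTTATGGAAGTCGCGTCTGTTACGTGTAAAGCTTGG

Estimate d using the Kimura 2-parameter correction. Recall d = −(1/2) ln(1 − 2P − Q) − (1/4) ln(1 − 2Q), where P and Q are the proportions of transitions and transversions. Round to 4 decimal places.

Of 47 sites, 10 differences are transitions and 11 are transversions, so P = 10/47 ≈ 0.212766 and Q = 11/47 ≈ 0.234043.
Under the Kimura two-parameter model, d = −½ ln(1 − 2P − Q) − ¼ ln(1 − 2Q).
1 − 2P − Q = 0.340425, giving −½ ln(0.340425) = 0.538780.
1 − 2Q = 0.531914, giving −¼ ln(0.531914) = 0.157818.
d = 0.538780 + 0.157818 = 0.696598.

0.6966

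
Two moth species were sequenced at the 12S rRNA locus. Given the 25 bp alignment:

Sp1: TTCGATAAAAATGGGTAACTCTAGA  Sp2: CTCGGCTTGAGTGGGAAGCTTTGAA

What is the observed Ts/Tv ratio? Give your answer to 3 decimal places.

3.000

Transitions are A↔G and C↔T; transversions are all other mismatches.
Transitions: 9. Transversions: 3.
R = 9/3 = 3.000.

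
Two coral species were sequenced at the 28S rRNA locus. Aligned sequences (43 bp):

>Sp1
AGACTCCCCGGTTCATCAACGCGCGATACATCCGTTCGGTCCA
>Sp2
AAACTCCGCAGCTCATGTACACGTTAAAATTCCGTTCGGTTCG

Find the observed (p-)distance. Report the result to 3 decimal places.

The sequences differ at 14 of 43 positions.
p = 14/43 = 0.325581… ≈ 0.326 (to 3 d.p.).

0.326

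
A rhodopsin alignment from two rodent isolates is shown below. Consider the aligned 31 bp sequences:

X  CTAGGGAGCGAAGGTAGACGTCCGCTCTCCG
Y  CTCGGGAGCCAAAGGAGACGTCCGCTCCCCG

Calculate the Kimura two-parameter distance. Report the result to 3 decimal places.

Of 31 sites, 2 differences are transitions and 3 are transversions, so P = 2/31 ≈ 0.064516 and Q = 3/31 ≈ 0.096774.
Under the Kimura two-parameter model, d = −½ ln(1 − 2P − Q) − ¼ ln(1 − 2Q).
1 − 2P − Q = 0.774194, giving −½ ln(0.774194) = 0.127966.
1 − 2Q = 0.806452, giving −¼ ln(0.806452) = 0.053778.
d = 0.127966 + 0.053778 = 0.181744.

0.182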